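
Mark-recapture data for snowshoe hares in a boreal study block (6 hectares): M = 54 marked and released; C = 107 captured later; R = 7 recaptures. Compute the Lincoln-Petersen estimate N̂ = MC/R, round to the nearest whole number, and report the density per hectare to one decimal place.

density ≈ 137.5 snowshoe hares per hectare

N̂ = 54·107/7 = 5778/7 ≈ 825.4 → 825
Density = N̂ / area = 825 / 6 ≈ 137.50 → 137.5 per hectare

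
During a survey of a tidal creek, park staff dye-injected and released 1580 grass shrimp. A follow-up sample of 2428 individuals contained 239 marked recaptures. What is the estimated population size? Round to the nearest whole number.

N ≈ 16,051

The marked fraction in the recapture sample should equal the marked fraction in the population: 239/2428 = 1580/N.
N = (1580 × 2428) / 239 = 3836240 / 239 ≈ 16051.2 → 16051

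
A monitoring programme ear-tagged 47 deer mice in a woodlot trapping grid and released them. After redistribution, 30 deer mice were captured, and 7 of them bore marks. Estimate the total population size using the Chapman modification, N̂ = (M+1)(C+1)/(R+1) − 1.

N̂ = (47+1)(30+1)/(7+1) − 1 = 48·31/8 − 1
= 1488/8 − 1 = 186 − 1 = 185

N = 185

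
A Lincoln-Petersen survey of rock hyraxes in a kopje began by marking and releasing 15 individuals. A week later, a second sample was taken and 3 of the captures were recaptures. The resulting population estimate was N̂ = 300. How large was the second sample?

C = 60

From N = M·C/R: C = N·R / M = 300·3 / 15 = 900 / 15 = 60.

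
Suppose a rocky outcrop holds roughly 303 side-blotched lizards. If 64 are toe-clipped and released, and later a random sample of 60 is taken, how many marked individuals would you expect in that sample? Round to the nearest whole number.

expected recaptures ≈ 13

Expected recaptures E[R] = M·C / N.
E[R] = 64 × 60 / 303 = 3840 / 303 ≈ 12.7 → 13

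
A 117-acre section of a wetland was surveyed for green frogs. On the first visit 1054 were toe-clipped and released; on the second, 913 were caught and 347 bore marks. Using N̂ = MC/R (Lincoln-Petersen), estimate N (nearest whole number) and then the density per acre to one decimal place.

N̂ = 1054·913/347 = 962302/347 ≈ 2773.2 → 2773
Density = N̂ / area = 2773 / 117 ≈ 23.70 → 23.7 per acre

density ≈ 23.7 green frogs per acre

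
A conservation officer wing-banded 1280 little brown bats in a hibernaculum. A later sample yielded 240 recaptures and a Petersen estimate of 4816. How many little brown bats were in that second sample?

C = 903

From N = M·C/R: C = N·R / M = 4816·240 / 1280 = 1155840 / 1280 = 903.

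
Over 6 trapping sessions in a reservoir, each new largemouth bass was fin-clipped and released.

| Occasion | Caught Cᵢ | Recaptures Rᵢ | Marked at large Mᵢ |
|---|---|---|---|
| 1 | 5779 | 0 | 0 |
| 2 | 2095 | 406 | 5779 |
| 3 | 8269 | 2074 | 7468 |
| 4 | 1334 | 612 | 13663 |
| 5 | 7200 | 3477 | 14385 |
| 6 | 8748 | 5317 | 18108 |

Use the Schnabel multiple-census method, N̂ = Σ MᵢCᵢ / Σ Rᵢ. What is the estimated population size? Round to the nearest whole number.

Σ MᵢCᵢ = 0·5779 + 5779·2095 + 7468·8269 + 13663·1334 + 14385·7200 + 18108·8748 = 0 + 12107005 + 61752892 + 18226442 + 103572000 + 158408784 = 354067123
Σ Rᵢ = 0 + 406 + 2074 + 612 + 3477 + 5317 = 11886
N̂ = 354067123 / 11886 ≈ 29788.6 → 29789

N ≈ 29,789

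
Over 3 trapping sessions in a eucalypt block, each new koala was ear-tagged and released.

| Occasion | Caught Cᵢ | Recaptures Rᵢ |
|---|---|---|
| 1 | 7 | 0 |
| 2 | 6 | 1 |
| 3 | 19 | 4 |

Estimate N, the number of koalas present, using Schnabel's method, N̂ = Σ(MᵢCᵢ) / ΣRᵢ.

N = 54

Marked at large before each occasion: Mᵢ = Σⱼ<ᵢ (Cⱼ − Rⱼ) → M1=0, M2=7, M3=12
Σ MᵢCᵢ = 0·7 + 7·6 + 12·19 = 0 + 42 + 228 = 270
Σ Rᵢ = 0 + 1 + 4 = 5
N̂ = 270 / 5 = 54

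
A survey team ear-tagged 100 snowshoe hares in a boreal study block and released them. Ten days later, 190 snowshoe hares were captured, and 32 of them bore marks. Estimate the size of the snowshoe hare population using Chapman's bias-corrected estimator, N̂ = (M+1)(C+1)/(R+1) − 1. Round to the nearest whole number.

N̂ = (100+1)(190+1)/(32+1) − 1 = 101·191/33 − 1
= 19291/33 − 1 ≈ 584.6 − 1 ≈ 583.6 → 584

N ≈ 584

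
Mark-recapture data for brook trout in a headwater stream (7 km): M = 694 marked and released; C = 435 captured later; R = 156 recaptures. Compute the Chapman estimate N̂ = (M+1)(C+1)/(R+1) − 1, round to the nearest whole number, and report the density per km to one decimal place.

density ≈ 275.6 brook trout per km

N̂ = 695·436/157 − 1 = 303020/157 − 1 ≈ 1929.1 → 1929
Density = N̂ / area = 1929 / 7 ≈ 275.57 → 275.6 per km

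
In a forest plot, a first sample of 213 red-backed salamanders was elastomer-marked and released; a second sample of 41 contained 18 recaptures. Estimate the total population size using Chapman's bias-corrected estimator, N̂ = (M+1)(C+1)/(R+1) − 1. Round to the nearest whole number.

N ≈ 472

N̂ = (213+1)(41+1)/(18+1) − 1 = 214·42/19 − 1
= 8988/19 − 1 ≈ 473.1 − 1 ≈ 472.1 → 472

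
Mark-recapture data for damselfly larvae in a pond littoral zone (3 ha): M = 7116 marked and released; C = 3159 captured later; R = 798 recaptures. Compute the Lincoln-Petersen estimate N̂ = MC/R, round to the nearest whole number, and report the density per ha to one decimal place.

N̂ = 7116·3159/798 = 22479444/798 ≈ 28169.7 → 28170
Density = N̂ / area = 28170 / 3 = 9390.0 per ha

density ≈ 9390.0 damselfly larvae per ha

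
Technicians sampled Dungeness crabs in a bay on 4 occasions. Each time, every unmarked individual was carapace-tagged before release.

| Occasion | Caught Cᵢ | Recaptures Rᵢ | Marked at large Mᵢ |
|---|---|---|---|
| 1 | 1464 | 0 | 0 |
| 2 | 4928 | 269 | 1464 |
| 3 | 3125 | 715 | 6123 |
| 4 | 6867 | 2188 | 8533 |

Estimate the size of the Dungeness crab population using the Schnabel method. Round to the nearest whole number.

N ≈ 26,780

Σ MᵢCᵢ = 0·1464 + 1464·4928 + 6123·3125 + 8533·6867 = 0 + 7214592 + 19134375 + 58596111 = 84945078
Σ Rᵢ = 0 + 269 + 715 + 2188 = 3172
N̂ = 84945078 / 3172 ≈ 26779.7 → 26780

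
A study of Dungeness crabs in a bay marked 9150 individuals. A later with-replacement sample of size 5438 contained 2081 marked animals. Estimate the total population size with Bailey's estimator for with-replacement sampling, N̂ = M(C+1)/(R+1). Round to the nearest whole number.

N̂ = 9150·(5438+1)/(2081+1) = 9150·5439/2082 = 49766850/2082 ≈ 23903.4 → 23903

N ≈ 23,903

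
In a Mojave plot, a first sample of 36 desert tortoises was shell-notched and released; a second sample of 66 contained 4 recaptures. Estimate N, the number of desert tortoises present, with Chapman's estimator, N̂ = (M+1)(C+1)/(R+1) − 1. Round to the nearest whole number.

N̂ = (36+1)(66+1)/(4+1) − 1 = 37·67/5 − 1
= 2479/5 − 1 ≈ 495.8 − 1 ≈ 494.8 → 495

N ≈ 495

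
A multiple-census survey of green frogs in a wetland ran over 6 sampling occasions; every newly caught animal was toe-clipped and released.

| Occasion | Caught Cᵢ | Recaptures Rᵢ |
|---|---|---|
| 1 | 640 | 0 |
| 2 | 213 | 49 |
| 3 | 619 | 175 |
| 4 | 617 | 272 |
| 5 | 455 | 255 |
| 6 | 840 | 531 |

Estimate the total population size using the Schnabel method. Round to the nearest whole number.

N ≈ 2835

Marked at large before each occasion: Mᵢ = Σⱼ<ᵢ (Cⱼ − Rⱼ) → M1=0, M2=640, M3=804, M4=1248, M5=1593, M6=1793
Σ MᵢCᵢ = 0·640 + 640·213 + 804·619 + 1248·617 + 1593·455 + 1793·840 = 0 + 136320 + 497676 + 770016 + 724815 + 1506120 = 3634947
Σ Rᵢ = 0 + 49 + 175 + 272 + 255 + 531 = 1282
N̂ = 3634947 / 1282 ≈ 2835.4 → 2835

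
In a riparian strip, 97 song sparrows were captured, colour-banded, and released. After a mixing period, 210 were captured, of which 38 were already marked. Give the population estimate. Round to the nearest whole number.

N ≈ 536

If marked individuals mix randomly, R/C ≈ M/N, giving N ≈ M·C/R.
N = (97 × 210) / 38 = 20370 / 38 ≈ 536.1 → 536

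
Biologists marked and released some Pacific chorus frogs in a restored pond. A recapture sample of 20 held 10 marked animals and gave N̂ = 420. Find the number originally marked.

From N = M·C/R: M = N·R / C = 420·10 / 20 = 4200 / 20 = 210.

M = 210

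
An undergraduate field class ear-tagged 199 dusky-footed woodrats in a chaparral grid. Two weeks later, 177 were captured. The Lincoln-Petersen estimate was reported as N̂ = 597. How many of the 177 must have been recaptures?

From N = M·C/R: R = M·C / N = 199·177 / 597 = 35223 / 597 = 59.

R = 59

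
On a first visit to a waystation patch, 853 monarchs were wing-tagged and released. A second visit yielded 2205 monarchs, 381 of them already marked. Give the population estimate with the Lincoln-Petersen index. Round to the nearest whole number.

N ≈ 4937

N = (853 × 2205) / 381 = 1880865 / 381 ≈ 4936.7 → 4937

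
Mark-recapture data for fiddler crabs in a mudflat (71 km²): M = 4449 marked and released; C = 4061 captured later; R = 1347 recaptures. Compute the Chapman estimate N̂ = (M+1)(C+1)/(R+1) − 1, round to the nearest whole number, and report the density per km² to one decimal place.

density ≈ 188.8 fiddler crabs per km²

N̂ = 4450·4062/1348 − 1 = 18075900/1348 − 1 ≈ 13408.4 → 13408
Density = N̂ / area = 13408 / 71 ≈ 188.845 → 188.8 per km²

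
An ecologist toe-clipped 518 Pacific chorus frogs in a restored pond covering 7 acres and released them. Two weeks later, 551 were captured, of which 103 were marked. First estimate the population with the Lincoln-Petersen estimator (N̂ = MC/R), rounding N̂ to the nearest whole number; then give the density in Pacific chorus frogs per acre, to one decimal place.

density ≈ 395.9 Pacific chorus frogs per acre

N̂ = 518·551/103 = 285418/103 ≈ 2771.0 → 2771
Density = N̂ / area = 2771 / 7 ≈ 395.86 → 395.9 per acre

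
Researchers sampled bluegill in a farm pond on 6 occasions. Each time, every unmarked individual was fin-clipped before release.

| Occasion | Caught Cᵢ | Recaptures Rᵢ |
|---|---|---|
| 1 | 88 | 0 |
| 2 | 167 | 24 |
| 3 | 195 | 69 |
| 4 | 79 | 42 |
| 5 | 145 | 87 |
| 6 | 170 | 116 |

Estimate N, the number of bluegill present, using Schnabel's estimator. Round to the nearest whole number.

N ≈ 657

Marked at large before each occasion: Mᵢ = Σⱼ<ᵢ (Cⱼ − Rⱼ) → M1=0, M2=88, M3=231, M4=357, M5=394, M6=452
Σ MᵢCᵢ = 0·88 + 88·167 + 231·195 + 357·79 + 394·145 + 452·170 = 0 + 14696 + 45045 + 28203 + 57130 + 76840 = 221914
Σ Rᵢ = 0 + 24 + 69 + 42 + 87 + 116 = 338
N̂ = 221914 / 338 ≈ 656.6 → 657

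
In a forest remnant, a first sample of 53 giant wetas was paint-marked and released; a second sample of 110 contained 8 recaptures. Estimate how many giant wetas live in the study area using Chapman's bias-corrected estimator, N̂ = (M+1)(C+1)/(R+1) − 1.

N̂ = (53+1)(110+1)/(8+1) − 1 = 54·111/9 − 1
= 5994/9 − 1 = 666 − 1 = 665

N = 665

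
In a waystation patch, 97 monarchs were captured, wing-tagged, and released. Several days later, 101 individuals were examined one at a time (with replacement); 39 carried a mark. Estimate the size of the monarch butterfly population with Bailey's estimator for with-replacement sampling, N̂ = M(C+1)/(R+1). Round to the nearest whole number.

N ≈ 247

N̂ = 97·(101+1)/(39+1) = 97·102/40 = 9894/40 ≈ 247.3 → 247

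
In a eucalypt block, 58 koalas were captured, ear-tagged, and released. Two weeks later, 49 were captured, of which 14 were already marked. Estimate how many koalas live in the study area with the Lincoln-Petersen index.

N = (58 × 49) / 14 = 2842 / 14 = 203

N = 203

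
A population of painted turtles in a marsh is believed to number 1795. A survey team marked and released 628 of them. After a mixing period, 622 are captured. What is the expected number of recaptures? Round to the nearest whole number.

expected recaptures ≈ 218

Expected recaptures E[R] = M·C / N.
E[R] = 628 × 622 / 1795 = 390616 / 1795 ≈ 217.6 → 218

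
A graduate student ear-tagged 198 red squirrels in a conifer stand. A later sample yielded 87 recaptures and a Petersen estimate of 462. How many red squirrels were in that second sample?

From N = M·C/R: C = N·R / M = 462·87 / 198 = 40194 / 198 = 203.

C = 203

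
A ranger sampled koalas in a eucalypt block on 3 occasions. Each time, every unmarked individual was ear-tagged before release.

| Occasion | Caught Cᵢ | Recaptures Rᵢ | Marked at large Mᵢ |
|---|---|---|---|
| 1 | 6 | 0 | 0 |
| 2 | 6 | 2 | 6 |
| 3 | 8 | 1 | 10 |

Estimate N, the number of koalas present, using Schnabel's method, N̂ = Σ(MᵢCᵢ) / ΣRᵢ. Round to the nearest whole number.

Σ MᵢCᵢ = 0·6 + 6·6 + 10·8 = 0 + 36 + 80 = 116
Σ Rᵢ = 0 + 2 + 1 = 3
N̂ = 116 / 3 ≈ 38.7 → 39

N ≈ 39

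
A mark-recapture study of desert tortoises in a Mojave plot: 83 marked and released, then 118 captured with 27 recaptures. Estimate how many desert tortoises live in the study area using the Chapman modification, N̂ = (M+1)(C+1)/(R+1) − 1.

N = 356

N̂ = (83+1)(118+1)/(27+1) − 1 = 84·119/28 − 1
= 9996/28 − 1 = 357 − 1 = 356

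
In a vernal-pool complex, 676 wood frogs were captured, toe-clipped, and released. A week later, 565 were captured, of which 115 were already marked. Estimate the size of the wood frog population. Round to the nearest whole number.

N ≈ 3321

N = (676 × 565) / 115 = 381940 / 115 ≈ 3321.2 → 3321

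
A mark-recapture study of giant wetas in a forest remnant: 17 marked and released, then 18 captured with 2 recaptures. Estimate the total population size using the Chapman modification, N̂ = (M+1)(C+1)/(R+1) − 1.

N = 113

N̂ = (17+1)(18+1)/(2+1) − 1 = 18·19/3 − 1
= 342/3 − 1 = 114 − 1 = 113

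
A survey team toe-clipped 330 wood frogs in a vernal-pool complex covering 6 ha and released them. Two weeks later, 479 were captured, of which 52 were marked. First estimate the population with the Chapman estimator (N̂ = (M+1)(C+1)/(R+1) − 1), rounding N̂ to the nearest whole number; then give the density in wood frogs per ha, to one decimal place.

N̂ = 331·480/53 − 1 = 158880/53 − 1 ≈ 2996.7 → 2997
Density = N̂ / area = 2997 / 6 ≈ 499.50 → 499.5 per ha

density ≈ 499.5 wood frogs per ha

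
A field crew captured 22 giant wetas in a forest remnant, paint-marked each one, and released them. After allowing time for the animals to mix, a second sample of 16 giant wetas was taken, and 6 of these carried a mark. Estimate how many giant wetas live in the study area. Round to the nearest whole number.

The marked fraction in the recapture sample should equal the marked fraction in the population: 6/16 = 22/N.
N = (22 × 16) / 6 = 352 / 6 ≈ 58.7 → 59

N ≈ 59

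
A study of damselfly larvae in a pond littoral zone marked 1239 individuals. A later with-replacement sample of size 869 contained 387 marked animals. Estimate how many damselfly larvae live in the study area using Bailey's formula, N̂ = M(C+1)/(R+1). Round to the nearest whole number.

N̂ = 1239·(869+1)/(387+1) = 1239·870/388 = 1077930/388 ≈ 2778.2 → 2778

N ≈ 2778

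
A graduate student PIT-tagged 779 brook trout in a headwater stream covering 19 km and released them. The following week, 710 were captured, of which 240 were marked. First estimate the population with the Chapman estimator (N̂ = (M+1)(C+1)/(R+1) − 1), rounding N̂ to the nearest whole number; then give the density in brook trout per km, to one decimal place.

density ≈ 121.1 brook trout per km

N̂ = 780·711/241 − 1 = 554580/241 − 1 ≈ 2300.2 → 2300
Density = N̂ / area = 2300 / 19 ≈ 121.05 → 121.1 per km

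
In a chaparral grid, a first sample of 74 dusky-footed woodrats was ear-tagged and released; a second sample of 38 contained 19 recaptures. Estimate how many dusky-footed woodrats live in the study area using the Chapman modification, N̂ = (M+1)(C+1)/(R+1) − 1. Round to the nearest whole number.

N̂ = (74+1)(38+1)/(19+1) − 1 = 75·39/20 − 1
= 2925/20 − 1 ≈ 146.2 − 1 ≈ 145.2 → 145

N ≈ 145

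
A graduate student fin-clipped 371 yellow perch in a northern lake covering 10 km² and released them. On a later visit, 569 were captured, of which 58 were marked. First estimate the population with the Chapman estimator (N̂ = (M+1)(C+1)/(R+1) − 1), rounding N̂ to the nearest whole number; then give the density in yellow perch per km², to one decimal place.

density ≈ 359.3 yellow perch per km²

N̂ = 372·570/59 − 1 = 212040/59 − 1 ≈ 3592.9 → 3593
Density = N̂ / area = 3593 / 10 ≈ 359.30 → 359.3 per km²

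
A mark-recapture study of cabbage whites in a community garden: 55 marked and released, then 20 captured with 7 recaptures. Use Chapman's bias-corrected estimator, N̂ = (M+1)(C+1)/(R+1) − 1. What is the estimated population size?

N̂ = (55+1)(20+1)/(7+1) − 1 = 56·21/8 − 1
= 1176/8 − 1 = 147 − 1 = 146

N = 146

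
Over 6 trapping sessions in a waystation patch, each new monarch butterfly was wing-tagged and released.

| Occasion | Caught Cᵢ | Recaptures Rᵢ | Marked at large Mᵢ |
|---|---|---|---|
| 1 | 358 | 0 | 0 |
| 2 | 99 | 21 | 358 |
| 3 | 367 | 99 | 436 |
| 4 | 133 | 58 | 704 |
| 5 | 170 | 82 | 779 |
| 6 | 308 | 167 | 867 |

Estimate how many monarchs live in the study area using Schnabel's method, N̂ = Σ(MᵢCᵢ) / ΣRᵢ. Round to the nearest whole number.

Σ MᵢCᵢ = 0·358 + 358·99 + 436·367 + 704·133 + 779·170 + 867·308 = 0 + 35442 + 160012 + 93632 + 132430 + 267036 = 688552
Σ Rᵢ = 0 + 21 + 99 + 58 + 82 + 167 = 427
N̂ = 688552 / 427 ≈ 1612.5 → 1613

N ≈ 1613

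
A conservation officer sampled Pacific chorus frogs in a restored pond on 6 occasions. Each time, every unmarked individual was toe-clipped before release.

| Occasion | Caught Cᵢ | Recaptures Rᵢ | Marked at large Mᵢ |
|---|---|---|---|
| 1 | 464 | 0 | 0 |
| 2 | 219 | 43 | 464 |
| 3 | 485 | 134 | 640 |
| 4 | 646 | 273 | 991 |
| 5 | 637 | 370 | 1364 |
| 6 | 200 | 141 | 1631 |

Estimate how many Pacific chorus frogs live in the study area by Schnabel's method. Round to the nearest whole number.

N ≈ 2338

Σ MᵢCᵢ = 0·464 + 464·219 + 640·485 + 991·646 + 1364·637 + 1631·200 = 0 + 101616 + 310400 + 640186 + 868868 + 326200 = 2247270
Σ Rᵢ = 0 + 43 + 134 + 273 + 370 + 141 = 961
N̂ = 2247270 / 961 ≈ 2338.47 → 2338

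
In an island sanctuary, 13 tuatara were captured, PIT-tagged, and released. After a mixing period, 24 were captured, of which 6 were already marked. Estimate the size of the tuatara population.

N = 52

The marked fraction in the recapture sample should equal the marked fraction in the population: 6/24 = 13/N.
N = (13 × 24) / 6 = 312 / 6 = 52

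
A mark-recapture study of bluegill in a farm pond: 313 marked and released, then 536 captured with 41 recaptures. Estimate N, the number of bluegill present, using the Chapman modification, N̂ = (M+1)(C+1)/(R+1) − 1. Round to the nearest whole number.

N ≈ 4014

N̂ = (313+1)(536+1)/(41+1) − 1 = 314·537/42 − 1
= 168618/42 − 1 ≈ 4014.7 − 1 ≈ 4013.7 → 4014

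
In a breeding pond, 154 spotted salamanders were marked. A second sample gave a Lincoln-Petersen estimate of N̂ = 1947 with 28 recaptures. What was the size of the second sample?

C = 354

From N = M·C/R: C = N·R / M = 1947·28 / 154 = 54516 / 154 = 354.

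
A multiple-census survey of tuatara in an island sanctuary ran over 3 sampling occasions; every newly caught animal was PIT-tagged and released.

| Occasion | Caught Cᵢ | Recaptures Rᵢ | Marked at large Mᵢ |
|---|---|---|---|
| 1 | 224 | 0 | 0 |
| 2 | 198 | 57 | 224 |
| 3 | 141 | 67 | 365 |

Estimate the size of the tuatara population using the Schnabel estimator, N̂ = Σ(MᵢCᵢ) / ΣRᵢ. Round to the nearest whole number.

N ≈ 773

Σ MᵢCᵢ = 0·224 + 224·198 + 365·141 = 0 + 44352 + 51465 = 95817
Σ Rᵢ = 0 + 57 + 67 = 124
N̂ = 95817 / 124 ≈ 772.7 → 773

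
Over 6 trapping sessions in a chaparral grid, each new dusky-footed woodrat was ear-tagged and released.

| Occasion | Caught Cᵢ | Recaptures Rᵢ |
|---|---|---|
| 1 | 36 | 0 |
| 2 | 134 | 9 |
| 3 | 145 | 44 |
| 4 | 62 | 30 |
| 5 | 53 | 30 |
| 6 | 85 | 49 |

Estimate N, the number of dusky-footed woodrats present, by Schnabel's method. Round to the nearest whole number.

Marked at large before each occasion: Mᵢ = Σⱼ<ᵢ (Cⱼ − Rⱼ) → M1=0, M2=36, M3=161, M4=262, M5=294, M6=317
Σ MᵢCᵢ = 0·36 + 36·134 + 161·145 + 262·62 + 294·53 + 317·85 = 0 + 4824 + 23345 + 16244 + 15582 + 26945 = 86940
Σ Rᵢ = 0 + 9 + 44 + 30 + 30 + 49 = 162
N̂ = 86940 / 162 ≈ 536.7 → 537

N ≈ 537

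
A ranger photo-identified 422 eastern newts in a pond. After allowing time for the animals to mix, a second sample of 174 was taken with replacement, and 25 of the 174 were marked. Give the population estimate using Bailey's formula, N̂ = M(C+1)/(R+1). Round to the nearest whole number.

N ≈ 2840

N̂ = 422·(174+1)/(25+1) = 422·175/26 = 73850/26 ≈ 2840.4 → 2840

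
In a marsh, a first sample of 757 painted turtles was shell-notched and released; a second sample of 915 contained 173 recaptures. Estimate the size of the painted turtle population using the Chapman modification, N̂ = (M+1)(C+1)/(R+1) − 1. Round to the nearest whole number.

N̂ = (757+1)(915+1)/(173+1) − 1 = 758·916/174 − 1
= 694328/174 − 1 ≈ 3990.4 − 1 ≈ 3989.4 → 3989

N ≈ 3989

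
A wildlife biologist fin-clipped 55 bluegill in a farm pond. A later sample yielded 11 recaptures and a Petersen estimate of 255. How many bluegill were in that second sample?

From N = M·C/R: C = N·R / M = 255·11 / 55 = 2805 / 55 = 51.

C = 51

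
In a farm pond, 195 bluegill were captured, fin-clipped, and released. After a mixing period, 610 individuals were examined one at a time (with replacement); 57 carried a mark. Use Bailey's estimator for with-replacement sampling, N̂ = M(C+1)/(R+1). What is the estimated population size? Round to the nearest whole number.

N̂ = 195·(610+1)/(57+1) = 195·611/58 = 119145/58 ≈ 2054.2 → 2054

N ≈ 2054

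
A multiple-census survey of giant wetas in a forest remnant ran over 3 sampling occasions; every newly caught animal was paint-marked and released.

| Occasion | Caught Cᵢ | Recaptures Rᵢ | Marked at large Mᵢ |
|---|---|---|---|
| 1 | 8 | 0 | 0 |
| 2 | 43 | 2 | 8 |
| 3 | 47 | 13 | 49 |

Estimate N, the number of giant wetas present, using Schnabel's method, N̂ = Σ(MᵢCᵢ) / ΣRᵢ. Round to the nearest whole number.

N ≈ 176

Σ MᵢCᵢ = 0·8 + 8·43 + 49·47 = 0 + 344 + 2303 = 2647
Σ Rᵢ = 0 + 2 + 13 = 15
N̂ = 2647 / 15 ≈ 176.47 → 176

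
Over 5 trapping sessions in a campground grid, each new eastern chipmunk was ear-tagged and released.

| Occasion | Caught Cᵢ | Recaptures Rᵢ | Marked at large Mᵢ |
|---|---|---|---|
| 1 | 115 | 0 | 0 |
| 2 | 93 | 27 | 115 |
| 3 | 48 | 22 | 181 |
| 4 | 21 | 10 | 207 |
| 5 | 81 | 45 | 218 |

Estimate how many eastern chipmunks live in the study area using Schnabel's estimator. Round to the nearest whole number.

Σ MᵢCᵢ = 0·115 + 115·93 + 181·48 + 207·21 + 218·81 = 0 + 10695 + 8688 + 4347 + 17658 = 41388
Σ Rᵢ = 0 + 27 + 22 + 10 + 45 = 104
N̂ = 41388 / 104 ≈ 398.0 → 398

N ≈ 398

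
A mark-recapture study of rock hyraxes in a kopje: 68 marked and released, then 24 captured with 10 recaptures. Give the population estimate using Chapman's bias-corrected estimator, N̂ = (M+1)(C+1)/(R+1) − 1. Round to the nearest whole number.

N̂ = (68+1)(24+1)/(10+1) − 1 = 69·25/11 − 1
= 1725/11 − 1 ≈ 156.8 − 1 ≈ 155.8 → 156

N ≈ 156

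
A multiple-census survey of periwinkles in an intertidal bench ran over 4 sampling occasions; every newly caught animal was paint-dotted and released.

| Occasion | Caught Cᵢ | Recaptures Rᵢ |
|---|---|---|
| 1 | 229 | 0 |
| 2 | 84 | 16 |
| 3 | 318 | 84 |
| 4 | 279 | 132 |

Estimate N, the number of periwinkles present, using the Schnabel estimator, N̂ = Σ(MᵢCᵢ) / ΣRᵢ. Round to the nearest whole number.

Marked at large before each occasion: Mᵢ = Σⱼ<ᵢ (Cⱼ − Rⱼ) → M1=0, M2=229, M3=297, M4=531
Σ MᵢCᵢ = 0·229 + 229·84 + 297·318 + 531·279 = 0 + 19236 + 94446 + 148149 = 261831
Σ Rᵢ = 0 + 16 + 84 + 132 = 232
N̂ = 261831 / 232 ≈ 1128.6 → 1129

N ≈ 1129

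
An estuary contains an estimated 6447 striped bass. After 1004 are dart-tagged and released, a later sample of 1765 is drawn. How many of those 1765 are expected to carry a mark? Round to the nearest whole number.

expected recaptures ≈ 275

Expected recaptures E[R] = M·C / N.
E[R] = 1004 × 1765 / 6447 = 1772060 / 6447 ≈ 274.9 → 275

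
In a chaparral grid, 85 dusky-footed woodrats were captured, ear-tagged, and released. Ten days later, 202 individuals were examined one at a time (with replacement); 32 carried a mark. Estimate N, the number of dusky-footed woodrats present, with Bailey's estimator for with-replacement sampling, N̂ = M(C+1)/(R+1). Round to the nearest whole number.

N ≈ 523

N̂ = 85·(202+1)/(32+1) = 85·203/33 = 17255/33 ≈ 522.9 → 523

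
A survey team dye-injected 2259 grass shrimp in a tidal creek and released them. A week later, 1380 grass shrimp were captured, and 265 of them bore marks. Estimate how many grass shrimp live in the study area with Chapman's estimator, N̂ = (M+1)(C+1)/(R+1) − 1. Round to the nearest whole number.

N ≈ 11,732

N̂ = (2259+1)(1380+1)/(265+1) − 1 = 2260·1381/266 − 1
= 3121060/266 − 1 ≈ 11733.3 − 1 ≈ 11732.3 → 11732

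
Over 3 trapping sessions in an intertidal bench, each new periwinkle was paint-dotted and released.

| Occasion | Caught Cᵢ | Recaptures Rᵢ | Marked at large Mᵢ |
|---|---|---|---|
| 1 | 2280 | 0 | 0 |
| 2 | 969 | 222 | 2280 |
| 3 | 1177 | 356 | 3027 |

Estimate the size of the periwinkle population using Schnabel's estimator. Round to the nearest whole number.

Σ MᵢCᵢ = 0·2280 + 2280·969 + 3027·1177 = 0 + 2209320 + 3562779 = 5772099
Σ Rᵢ = 0 + 222 + 356 = 578
N̂ = 5772099 / 578 ≈ 9986.3 → 9986

N ≈ 9986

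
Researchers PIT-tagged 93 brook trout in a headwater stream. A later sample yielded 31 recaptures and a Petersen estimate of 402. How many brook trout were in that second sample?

From N = M·C/R: C = N·R / M = 402·31 / 93 = 12462 / 93 = 134.

C = 134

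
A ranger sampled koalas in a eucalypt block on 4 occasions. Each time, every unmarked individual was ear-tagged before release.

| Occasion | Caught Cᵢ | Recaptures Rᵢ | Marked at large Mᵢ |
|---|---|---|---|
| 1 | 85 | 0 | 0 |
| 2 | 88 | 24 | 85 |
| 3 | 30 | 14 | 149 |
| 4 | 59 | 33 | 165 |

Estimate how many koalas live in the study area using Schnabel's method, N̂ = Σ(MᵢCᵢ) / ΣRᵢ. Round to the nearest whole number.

Σ MᵢCᵢ = 0·85 + 85·88 + 149·30 + 165·59 = 0 + 7480 + 4470 + 9735 = 21685
Σ Rᵢ = 0 + 24 + 14 + 33 = 71
N̂ = 21685 / 71 ≈ 305.4 → 305

N ≈ 305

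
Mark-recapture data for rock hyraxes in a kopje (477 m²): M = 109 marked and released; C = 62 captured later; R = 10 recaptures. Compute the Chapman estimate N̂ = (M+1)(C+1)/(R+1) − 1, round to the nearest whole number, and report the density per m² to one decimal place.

density ≈ 1.3 rock hyraxes per m²

N̂ = 110·63/11 − 1 = 6930/11 − 1 = 629
Density = N̂ / area = 629 / 477 ≈ 1.32 → 1.3 per m²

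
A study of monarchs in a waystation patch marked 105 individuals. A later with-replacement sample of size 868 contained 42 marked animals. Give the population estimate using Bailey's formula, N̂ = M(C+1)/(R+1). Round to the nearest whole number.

N̂ = 105·(868+1)/(42+1) = 105·869/43 = 91245/43 ≈ 2122.0 → 2122

N ≈ 2122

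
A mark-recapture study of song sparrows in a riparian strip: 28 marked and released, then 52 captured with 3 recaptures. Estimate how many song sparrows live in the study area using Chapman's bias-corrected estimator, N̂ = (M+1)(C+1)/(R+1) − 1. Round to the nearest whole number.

N ≈ 383

N̂ = (28+1)(52+1)/(3+1) − 1 = 29·53/4 − 1
= 1537/4 − 1 ≈ 384.2 − 1 ≈ 383.2 → 383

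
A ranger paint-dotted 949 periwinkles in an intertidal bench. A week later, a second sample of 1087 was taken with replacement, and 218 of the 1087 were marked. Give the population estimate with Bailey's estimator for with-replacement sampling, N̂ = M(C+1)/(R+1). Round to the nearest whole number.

N ≈ 4715

N̂ = 949·(1087+1)/(218+1) = 949·1088/219 = 1032512/219 ≈ 4714.7 → 4715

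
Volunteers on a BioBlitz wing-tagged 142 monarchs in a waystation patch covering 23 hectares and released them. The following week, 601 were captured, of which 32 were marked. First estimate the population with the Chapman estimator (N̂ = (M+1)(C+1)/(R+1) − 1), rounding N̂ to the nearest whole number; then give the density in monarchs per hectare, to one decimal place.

N̂ = 143·602/33 − 1 = 86086/33 − 1 ≈ 2607.7 → 2608
Density = N̂ / area = 2608 / 23 ≈ 113.39 → 113.4 per hectare

density ≈ 113.4 monarchs per hectare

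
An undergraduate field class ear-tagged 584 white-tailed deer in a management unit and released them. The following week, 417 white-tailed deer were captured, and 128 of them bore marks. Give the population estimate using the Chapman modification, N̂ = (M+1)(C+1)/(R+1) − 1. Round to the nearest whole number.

N ≈ 1895

N̂ = (584+1)(417+1)/(128+1) − 1 = 585·418/129 − 1
= 244530/129 − 1 ≈ 1895.6 − 1 ≈ 1894.6 → 1895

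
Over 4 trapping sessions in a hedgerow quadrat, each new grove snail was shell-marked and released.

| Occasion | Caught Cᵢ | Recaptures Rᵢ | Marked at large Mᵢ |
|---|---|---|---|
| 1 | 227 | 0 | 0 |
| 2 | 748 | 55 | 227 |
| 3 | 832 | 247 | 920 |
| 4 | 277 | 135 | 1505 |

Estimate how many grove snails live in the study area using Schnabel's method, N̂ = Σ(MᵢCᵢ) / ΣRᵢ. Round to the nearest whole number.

N ≈ 3094

Σ MᵢCᵢ = 0·227 + 227·748 + 920·832 + 1505·277 = 0 + 169796 + 765440 + 416885 = 1352121
Σ Rᵢ = 0 + 55 + 247 + 135 = 437
N̂ = 1352121 / 437 ≈ 3094.1 → 3094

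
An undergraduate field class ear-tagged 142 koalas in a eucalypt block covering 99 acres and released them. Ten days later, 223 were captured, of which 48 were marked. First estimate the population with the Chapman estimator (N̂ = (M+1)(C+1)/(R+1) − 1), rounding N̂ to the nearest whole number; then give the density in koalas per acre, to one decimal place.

density ≈ 6.6 koalas per acre

N̂ = 143·224/49 − 1 = 32032/49 − 1 ≈ 652.7 → 653
Density = N̂ / area = 653 / 99 ≈ 6.60 → 6.6 per acre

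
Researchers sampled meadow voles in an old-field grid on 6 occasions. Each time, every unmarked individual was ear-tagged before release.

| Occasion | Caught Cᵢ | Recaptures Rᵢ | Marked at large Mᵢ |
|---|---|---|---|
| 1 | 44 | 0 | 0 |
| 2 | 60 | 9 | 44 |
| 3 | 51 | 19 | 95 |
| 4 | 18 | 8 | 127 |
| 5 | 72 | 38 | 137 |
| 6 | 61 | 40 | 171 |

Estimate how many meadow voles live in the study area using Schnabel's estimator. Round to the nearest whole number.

N ≈ 264

Σ MᵢCᵢ = 0·44 + 44·60 + 95·51 + 127·18 + 137·72 + 171·61 = 0 + 2640 + 4845 + 2286 + 9864 + 10431 = 30066
Σ Rᵢ = 0 + 9 + 19 + 8 + 38 + 40 = 114
N̂ = 30066 / 114 ≈ 263.7 → 264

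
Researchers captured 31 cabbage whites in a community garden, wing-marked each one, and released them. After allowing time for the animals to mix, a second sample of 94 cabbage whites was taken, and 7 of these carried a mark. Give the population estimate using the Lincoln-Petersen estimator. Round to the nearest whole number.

The marked fraction in the recapture sample should equal the marked fraction in the population: 7/94 = 31/N.
N = (31 × 94) / 7 = 2914 / 7 ≈ 416.3 → 416

N ≈ 416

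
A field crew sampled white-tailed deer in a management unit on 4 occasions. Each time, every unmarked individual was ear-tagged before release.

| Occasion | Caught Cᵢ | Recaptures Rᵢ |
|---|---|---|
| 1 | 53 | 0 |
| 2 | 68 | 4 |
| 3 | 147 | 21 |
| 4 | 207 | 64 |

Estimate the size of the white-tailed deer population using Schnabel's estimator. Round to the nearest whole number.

N ≈ 799

Marked at large before each occasion: Mᵢ = Σⱼ<ᵢ (Cⱼ − Rⱼ) → M1=0, M2=53, M3=117, M4=243
Σ MᵢCᵢ = 0·53 + 53·68 + 117·147 + 243·207 = 0 + 3604 + 17199 + 50301 = 71104
Σ Rᵢ = 0 + 4 + 21 + 64 = 89
N̂ = 71104 / 89 ≈ 798.9 → 799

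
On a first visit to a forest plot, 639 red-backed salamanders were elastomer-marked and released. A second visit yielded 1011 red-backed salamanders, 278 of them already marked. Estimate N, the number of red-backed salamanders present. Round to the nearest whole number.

N ≈ 2324

N = (639 × 1011) / 278 = 646029 / 278 ≈ 2323.8 → 2324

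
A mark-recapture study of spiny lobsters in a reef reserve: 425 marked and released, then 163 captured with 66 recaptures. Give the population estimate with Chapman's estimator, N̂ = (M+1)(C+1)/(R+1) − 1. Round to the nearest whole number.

N̂ = (425+1)(163+1)/(66+1) − 1 = 426·164/67 − 1
= 69864/67 − 1 ≈ 1042.7 − 1 ≈ 1041.7 → 1042

N ≈ 1042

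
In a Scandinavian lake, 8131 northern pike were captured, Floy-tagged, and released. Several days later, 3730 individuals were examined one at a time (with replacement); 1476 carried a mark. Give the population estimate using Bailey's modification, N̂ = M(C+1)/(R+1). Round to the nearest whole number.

N ≈ 20,539

N̂ = 8131·(3730+1)/(1476+1) = 8131·3731/1477 = 30336761/1477 ≈ 20539.4 → 20539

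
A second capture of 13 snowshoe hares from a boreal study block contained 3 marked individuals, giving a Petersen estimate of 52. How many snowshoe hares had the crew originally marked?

From N = M·C/R: M = N·R / C = 52·3 / 13 = 156 / 13 = 12.

M = 12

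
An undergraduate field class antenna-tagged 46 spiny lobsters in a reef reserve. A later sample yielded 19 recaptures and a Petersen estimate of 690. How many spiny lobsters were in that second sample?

C = 285

From N = M·C/R: C = N·R / M = 690·19 / 46 = 13110 / 46 = 285.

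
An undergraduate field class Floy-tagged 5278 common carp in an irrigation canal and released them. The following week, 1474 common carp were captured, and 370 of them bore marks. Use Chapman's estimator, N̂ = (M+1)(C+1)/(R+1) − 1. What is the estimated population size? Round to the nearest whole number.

N ≈ 20,987

N̂ = (5278+1)(1474+1)/(370+1) − 1 = 5279·1475/371 − 1
= 7786525/371 − 1 ≈ 20987.9 − 1 ≈ 20986.9 → 20987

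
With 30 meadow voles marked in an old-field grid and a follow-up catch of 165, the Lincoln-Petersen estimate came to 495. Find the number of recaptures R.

R = 10

From N = M·C/R: R = M·C / N = 30·165 / 495 = 4950 / 495 = 10.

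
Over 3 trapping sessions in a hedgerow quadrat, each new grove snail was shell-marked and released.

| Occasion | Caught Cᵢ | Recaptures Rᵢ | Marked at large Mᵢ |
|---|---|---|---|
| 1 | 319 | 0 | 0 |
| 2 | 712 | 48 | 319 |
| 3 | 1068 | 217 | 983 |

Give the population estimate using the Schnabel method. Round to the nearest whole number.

Σ MᵢCᵢ = 0·319 + 319·712 + 983·1068 = 0 + 227128 + 1049844 = 1276972
Σ Rᵢ = 0 + 48 + 217 = 265
N̂ = 1276972 / 265 ≈ 4818.8 → 4819

N ≈ 4819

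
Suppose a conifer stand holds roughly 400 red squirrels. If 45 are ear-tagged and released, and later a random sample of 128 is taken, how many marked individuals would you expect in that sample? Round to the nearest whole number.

Expected recaptures E[R] = M·C / N.
E[R] = 45 × 128 / 400 = 5760 / 400 ≈ 14.4 → 14

expected recaptures ≈ 14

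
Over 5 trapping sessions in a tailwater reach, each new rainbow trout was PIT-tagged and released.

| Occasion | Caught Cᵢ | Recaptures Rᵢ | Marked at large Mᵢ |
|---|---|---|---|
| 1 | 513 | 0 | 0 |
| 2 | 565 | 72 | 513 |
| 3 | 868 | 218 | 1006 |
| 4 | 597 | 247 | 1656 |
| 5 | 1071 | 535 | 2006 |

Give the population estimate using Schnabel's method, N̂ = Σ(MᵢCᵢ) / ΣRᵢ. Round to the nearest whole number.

Σ MᵢCᵢ = 0·513 + 513·565 + 1006·868 + 1656·597 + 2006·1071 = 0 + 289845 + 873208 + 988632 + 2148426 = 4300111
Σ Rᵢ = 0 + 72 + 218 + 247 + 535 = 1072
N̂ = 4300111 / 1072 ≈ 4011.3 → 4011

N ≈ 4011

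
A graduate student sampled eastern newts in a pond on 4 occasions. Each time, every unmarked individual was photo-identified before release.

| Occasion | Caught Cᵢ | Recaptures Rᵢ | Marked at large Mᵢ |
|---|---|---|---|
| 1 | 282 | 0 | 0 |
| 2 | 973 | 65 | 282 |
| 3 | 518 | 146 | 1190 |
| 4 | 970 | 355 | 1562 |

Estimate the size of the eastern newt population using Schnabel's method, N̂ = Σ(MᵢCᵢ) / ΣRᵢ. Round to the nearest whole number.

N ≈ 4251

Σ MᵢCᵢ = 0·282 + 282·973 + 1190·518 + 1562·970 = 0 + 274386 + 616420 + 1515140 = 2405946
Σ Rᵢ = 0 + 65 + 146 + 355 = 566
N̂ = 2405946 / 566 ≈ 4250.8 → 4251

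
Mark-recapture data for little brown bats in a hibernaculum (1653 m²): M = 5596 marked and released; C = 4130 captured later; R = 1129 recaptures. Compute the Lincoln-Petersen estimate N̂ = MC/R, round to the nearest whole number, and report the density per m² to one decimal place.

N̂ = 5596·4130/1129 = 23111480/1129 ≈ 20470.8 → 20471
Density = N̂ / area = 20471 / 1653 ≈ 12.38 → 12.4 per m²

density ≈ 12.4 little brown bats per m²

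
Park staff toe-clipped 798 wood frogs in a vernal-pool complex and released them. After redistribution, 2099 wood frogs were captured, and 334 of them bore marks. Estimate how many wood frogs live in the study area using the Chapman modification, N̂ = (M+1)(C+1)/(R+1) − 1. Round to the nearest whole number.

N̂ = (798+1)(2099+1)/(334+1) − 1 = 799·2100/335 − 1
= 1677900/335 − 1 ≈ 5008.7 − 1 ≈ 5007.7 → 5008

N ≈ 5008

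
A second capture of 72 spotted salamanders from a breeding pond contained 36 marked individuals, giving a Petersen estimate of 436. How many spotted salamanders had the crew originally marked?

From N = M·C/R: M = N·R / C = 436·36 / 72 = 15696 / 72 = 218.

M = 218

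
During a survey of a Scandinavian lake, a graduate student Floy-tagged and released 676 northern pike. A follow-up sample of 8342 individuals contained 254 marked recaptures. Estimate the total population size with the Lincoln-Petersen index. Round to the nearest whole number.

If marked individuals mix randomly, R/C ≈ M/N, giving N ≈ M·C/R.
N = (676 × 8342) / 254 = 5639192 / 254 ≈ 22201.5 → 22202

N ≈ 22,202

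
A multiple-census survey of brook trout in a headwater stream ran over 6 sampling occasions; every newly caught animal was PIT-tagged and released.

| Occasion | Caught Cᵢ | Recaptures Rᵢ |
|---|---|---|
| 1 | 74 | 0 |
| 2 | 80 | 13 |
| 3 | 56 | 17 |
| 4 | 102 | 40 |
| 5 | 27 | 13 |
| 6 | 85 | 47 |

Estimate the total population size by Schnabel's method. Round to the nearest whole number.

Marked at large before each occasion: Mᵢ = Σⱼ<ᵢ (Cⱼ − Rⱼ) → M1=0, M2=74, M3=141, M4=180, M5=242, M6=256
Σ MᵢCᵢ = 0·74 + 74·80 + 141·56 + 180·102 + 242·27 + 256·85 = 0 + 5920 + 7896 + 18360 + 6534 + 21760 = 60470
Σ Rᵢ = 0 + 13 + 17 + 40 + 13 + 47 = 130
N̂ = 60470 / 130 ≈ 465.2 → 465

N ≈ 465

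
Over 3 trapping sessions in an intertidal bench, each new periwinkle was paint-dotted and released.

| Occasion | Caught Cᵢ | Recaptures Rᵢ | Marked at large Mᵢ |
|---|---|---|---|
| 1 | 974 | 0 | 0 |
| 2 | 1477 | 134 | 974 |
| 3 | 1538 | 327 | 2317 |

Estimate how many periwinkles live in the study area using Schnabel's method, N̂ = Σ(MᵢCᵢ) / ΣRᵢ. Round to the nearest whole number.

Σ MᵢCᵢ = 0·974 + 974·1477 + 2317·1538 = 0 + 1438598 + 3563546 = 5002144
Σ Rᵢ = 0 + 134 + 327 = 461
N̂ = 5002144 / 461 ≈ 10850.6 → 10851

N ≈ 10,851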